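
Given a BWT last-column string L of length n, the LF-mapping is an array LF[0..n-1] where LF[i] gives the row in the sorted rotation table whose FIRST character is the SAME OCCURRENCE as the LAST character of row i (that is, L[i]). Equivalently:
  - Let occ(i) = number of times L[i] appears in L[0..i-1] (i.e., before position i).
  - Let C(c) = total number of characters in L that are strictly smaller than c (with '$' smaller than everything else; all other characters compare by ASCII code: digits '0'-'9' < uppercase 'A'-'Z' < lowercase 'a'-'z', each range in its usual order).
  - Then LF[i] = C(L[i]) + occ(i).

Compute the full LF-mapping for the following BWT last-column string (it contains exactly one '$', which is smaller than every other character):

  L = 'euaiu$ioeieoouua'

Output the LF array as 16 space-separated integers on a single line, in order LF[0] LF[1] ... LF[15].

Char counts: '$':1, 'a':2, 'e':3, 'i':3, 'o':3, 'u':4
C (first-col start): C('$')=0, C('a')=1, C('e')=3, C('i')=6, C('o')=9, C('u')=12
L[0]='e': occ=0, LF[0]=C('e')+0=3+0=3
L[1]='u': occ=0, LF[1]=C('u')+0=12+0=12
L[2]='a': occ=0, LF[2]=C('a')+0=1+0=1
L[3]='i': occ=0, LF[3]=C('i')+0=6+0=6
L[4]='u': occ=1, LF[4]=C('u')+1=12+1=13
L[5]='$': occ=0, LF[5]=C('$')+0=0+0=0
L[6]='i': occ=1, LF[6]=C('i')+1=6+1=7
L[7]='o': occ=0, LF[7]=C('o')+0=9+0=9
L[8]='e': occ=1, LF[8]=C('e')+1=3+1=4
L[9]='i': occ=2, LF[9]=C('i')+2=6+2=8
L[10]='e': occ=2, LF[10]=C('e')+2=3+2=5
L[11]='o': occ=1, LF[11]=C('o')+1=9+1=10
L[12]='o': occ=2, LF[12]=C('o')+2=9+2=11
L[13]='u': occ=2, LF[13]=C('u')+2=12+2=14
L[14]='u': occ=3, LF[14]=C('u')+3=12+3=15
L[15]='a': occ=1, LF[15]=C('a')+1=1+1=2

Answer: 3 12 1 6 13 0 7 9 4 8 5 10 11 14 15 2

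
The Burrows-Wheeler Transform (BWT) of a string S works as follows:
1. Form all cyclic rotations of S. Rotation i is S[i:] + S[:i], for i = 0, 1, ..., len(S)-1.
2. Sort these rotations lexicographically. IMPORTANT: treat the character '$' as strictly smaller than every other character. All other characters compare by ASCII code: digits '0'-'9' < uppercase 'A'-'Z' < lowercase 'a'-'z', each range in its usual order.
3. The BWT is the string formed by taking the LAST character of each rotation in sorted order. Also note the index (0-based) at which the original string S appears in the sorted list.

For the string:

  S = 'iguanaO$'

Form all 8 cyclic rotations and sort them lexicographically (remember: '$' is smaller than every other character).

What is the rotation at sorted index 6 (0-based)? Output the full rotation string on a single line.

All 8 rotations (rotation i = S[i:]+S[:i]):
  rot[0] = iguanaO$
  rot[1] = guanaO$i
  rot[2] = uanaO$ig
  rot[3] = anaO$igu
  rot[4] = naO$igua
  rot[5] = aO$iguan
  rot[6] = O$iguana
  rot[7] = $iguanaO
Sorted (with $ < everything):
  sorted[0] = $iguanaO
  sorted[1] = O$iguana
  sorted[2] = aO$iguan
  sorted[3] = anaO$igu
  sorted[4] = guanaO$i
  sorted[5] = iguanaO$
  sorted[6] = naO$igua
  sorted[7] = uanaO$ig
sorted[6] = naO$igua

Answer: naO$igua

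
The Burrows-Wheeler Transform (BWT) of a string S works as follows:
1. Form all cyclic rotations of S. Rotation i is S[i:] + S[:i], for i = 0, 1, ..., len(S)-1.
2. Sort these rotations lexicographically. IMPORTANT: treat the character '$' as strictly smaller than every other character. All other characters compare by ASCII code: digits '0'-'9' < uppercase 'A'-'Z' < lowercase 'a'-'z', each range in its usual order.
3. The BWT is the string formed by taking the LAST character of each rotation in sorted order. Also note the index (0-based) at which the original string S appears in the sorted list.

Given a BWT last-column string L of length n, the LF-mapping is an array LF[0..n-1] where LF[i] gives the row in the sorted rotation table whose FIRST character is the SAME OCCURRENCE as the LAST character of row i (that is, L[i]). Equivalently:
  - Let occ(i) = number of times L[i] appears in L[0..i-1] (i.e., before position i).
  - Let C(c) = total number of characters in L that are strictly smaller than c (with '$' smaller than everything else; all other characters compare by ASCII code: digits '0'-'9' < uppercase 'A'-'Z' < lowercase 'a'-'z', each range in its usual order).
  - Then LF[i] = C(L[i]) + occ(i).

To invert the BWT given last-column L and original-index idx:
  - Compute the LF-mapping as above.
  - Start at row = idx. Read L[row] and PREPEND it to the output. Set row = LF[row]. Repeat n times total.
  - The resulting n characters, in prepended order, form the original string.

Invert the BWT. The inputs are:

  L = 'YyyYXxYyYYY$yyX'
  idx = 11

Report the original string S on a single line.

Answer: yXyyyYxYYYyXYY$

Derivation:
LF mapping: 3 10 11 4 1 9 5 12 6 7 8 0 13 14 2
Walk LF starting at row 11, prepending L[row]:
  step 1: row=11, L[11]='$', prepend. Next row=LF[11]=0
  step 2: row=0, L[0]='Y', prepend. Next row=LF[0]=3
  step 3: row=3, L[3]='Y', prepend. Next row=LF[3]=4
  step 4: row=4, L[4]='X', prepend. Next row=LF[4]=1
  step 5: row=1, L[1]='y', prepend. Next row=LF[1]=10
  step 6: row=10, L[10]='Y', prepend. Next row=LF[10]=8
  step 7: row=8, L[8]='Y', prepend. Next row=LF[8]=6
  step 8: row=6, L[6]='Y', prepend. Next row=LF[6]=5
  step 9: row=5, L[5]='x', prepend. Next row=LF[5]=9
  step 10: row=9, L[9]='Y', prepend. Next row=LF[9]=7
  step 11: row=7, L[7]='y', prepend. Next row=LF[7]=12
  step 12: row=12, L[12]='y', prepend. Next row=LF[12]=13
  step 13: row=13, L[13]='y', prepend. Next row=LF[13]=14
  step 14: row=14, L[14]='X', prepend. Next row=LF[14]=2
  step 15: row=2, L[2]='y', prepend. Next row=LF[2]=11
Reversed output: yXyyyYxYYYyXYY$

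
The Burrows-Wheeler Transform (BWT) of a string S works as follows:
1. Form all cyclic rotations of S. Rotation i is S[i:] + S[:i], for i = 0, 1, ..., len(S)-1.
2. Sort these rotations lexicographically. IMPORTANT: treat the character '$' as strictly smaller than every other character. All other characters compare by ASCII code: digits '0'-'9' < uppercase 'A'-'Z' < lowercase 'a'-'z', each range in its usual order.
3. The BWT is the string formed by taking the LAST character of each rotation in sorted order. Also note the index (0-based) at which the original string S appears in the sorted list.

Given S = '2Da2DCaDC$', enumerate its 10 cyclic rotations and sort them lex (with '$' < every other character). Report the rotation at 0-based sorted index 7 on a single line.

All 10 rotations (rotation i = S[i:]+S[:i]):
  rot[0] = 2Da2DCaDC$
  rot[1] = Da2DCaDC$2
  rot[2] = a2DCaDC$2D
  rot[3] = 2DCaDC$2Da
  rot[4] = DCaDC$2Da2
  rot[5] = CaDC$2Da2D
  rot[6] = aDC$2Da2DC
  rot[7] = DC$2Da2DCa
  rot[8] = C$2Da2DCaD
  rot[9] = $2Da2DCaDC
Sorted (with $ < everything):
  sorted[0] = $2Da2DCaDC
  sorted[1] = 2DCaDC$2Da
  sorted[2] = 2Da2DCaDC$
  sorted[3] = C$2Da2DCaD
  sorted[4] = CaDC$2Da2D
  sorted[5] = DC$2Da2DCa
  sorted[6] = DCaDC$2Da2
  sorted[7] = Da2DCaDC$2
  sorted[8] = a2DCaDC$2D
  sorted[9] = aDC$2Da2DC
sorted[7] = Da2DCaDC$2

Answer: Da2DCaDC$2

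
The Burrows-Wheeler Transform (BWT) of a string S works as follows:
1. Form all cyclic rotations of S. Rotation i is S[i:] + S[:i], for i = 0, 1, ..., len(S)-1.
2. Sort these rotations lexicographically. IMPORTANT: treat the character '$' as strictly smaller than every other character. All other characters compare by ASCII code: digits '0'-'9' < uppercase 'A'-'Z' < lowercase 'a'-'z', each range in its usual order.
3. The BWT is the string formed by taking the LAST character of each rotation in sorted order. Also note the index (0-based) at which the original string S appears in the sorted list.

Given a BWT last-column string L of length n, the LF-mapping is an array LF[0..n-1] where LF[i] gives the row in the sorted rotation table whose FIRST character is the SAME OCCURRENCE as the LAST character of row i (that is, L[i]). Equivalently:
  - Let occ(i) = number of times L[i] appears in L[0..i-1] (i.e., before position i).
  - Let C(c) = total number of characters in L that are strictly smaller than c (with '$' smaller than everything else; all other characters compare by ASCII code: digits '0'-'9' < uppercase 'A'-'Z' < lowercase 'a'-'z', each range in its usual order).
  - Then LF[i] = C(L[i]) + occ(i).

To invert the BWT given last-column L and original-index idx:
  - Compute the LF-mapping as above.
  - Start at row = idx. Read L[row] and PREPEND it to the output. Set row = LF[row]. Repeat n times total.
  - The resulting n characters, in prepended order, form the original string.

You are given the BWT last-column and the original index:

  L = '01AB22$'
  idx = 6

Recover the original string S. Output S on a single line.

Answer: B22A10$

Derivation:
LF mapping: 1 2 5 6 3 4 0
Walk LF starting at row 6, prepending L[row]:
  step 1: row=6, L[6]='$', prepend. Next row=LF[6]=0
  step 2: row=0, L[0]='0', prepend. Next row=LF[0]=1
  step 3: row=1, L[1]='1', prepend. Next row=LF[1]=2
  step 4: row=2, L[2]='A', prepend. Next row=LF[2]=5
  step 5: row=5, L[5]='2', prepend. Next row=LF[5]=4
  step 6: row=4, L[4]='2', prepend. Next row=LF[4]=3
  step 7: row=3, L[3]='B', prepend. Next row=LF[3]=6
Reversed output: B22A10$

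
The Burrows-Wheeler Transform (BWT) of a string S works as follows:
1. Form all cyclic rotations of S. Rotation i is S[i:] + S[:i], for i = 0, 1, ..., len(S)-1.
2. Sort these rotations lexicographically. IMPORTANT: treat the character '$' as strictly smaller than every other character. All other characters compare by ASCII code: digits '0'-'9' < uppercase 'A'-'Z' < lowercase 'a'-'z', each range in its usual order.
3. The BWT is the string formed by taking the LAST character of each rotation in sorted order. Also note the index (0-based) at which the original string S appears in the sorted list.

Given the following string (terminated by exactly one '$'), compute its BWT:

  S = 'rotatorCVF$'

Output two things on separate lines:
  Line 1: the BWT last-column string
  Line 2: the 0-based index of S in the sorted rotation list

All 11 rotations (rotation i = S[i:]+S[:i]):
  rot[0] = rotatorCVF$
  rot[1] = otatorCVF$r
  rot[2] = tatorCVF$ro
  rot[3] = atorCVF$rot
  rot[4] = torCVF$rota
  rot[5] = orCVF$rotat
  rot[6] = rCVF$rotato
  rot[7] = CVF$rotator
  rot[8] = VF$rotatorC
  rot[9] = F$rotatorCV
  rot[10] = $rotatorCVF
Sorted (with $ < everything):
  sorted[0] = $rotatorCVF  (last char: 'F')
  sorted[1] = CVF$rotator  (last char: 'r')
  sorted[2] = F$rotatorCV  (last char: 'V')
  sorted[3] = VF$rotatorC  (last char: 'C')
  sorted[4] = atorCVF$rot  (last char: 't')
  sorted[5] = orCVF$rotat  (last char: 't')
  sorted[6] = otatorCVF$r  (last char: 'r')
  sorted[7] = rCVF$rotato  (last char: 'o')
  sorted[8] = rotatorCVF$  (last char: '$')
  sorted[9] = tatorCVF$ro  (last char: 'o')
  sorted[10] = torCVF$rota  (last char: 'a')
Last column: FrVCttro$oa
Original string S is at sorted index 8

Answer: FrVCttro$oa
8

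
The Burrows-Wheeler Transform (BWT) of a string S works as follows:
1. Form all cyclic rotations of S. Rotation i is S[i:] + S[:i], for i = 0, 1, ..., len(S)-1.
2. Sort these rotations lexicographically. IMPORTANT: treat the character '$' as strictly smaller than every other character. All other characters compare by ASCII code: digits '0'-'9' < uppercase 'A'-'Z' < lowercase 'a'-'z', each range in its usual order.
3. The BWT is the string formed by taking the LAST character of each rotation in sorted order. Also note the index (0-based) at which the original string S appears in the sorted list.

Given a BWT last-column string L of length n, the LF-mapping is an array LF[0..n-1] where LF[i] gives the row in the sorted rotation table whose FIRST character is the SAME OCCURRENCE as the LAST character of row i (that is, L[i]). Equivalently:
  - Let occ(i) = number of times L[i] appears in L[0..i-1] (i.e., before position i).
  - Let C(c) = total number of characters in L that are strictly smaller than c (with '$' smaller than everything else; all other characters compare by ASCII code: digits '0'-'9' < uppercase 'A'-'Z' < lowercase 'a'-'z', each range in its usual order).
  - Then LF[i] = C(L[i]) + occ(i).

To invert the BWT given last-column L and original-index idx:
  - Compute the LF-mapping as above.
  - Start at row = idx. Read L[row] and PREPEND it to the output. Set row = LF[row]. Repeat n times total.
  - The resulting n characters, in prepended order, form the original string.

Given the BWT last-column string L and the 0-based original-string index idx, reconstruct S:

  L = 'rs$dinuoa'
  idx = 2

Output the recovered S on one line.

LF mapping: 6 7 0 2 3 4 8 5 1
Walk LF starting at row 2, prepending L[row]:
  step 1: row=2, L[2]='$', prepend. Next row=LF[2]=0
  step 2: row=0, L[0]='r', prepend. Next row=LF[0]=6
  step 3: row=6, L[6]='u', prepend. Next row=LF[6]=8
  step 4: row=8, L[8]='a', prepend. Next row=LF[8]=1
  step 5: row=1, L[1]='s', prepend. Next row=LF[1]=7
  step 6: row=7, L[7]='o', prepend. Next row=LF[7]=5
  step 7: row=5, L[5]='n', prepend. Next row=LF[5]=4
  step 8: row=4, L[4]='i', prepend. Next row=LF[4]=3
  step 9: row=3, L[3]='d', prepend. Next row=LF[3]=2
Reversed output: dinosaur$

Answer: dinosaur$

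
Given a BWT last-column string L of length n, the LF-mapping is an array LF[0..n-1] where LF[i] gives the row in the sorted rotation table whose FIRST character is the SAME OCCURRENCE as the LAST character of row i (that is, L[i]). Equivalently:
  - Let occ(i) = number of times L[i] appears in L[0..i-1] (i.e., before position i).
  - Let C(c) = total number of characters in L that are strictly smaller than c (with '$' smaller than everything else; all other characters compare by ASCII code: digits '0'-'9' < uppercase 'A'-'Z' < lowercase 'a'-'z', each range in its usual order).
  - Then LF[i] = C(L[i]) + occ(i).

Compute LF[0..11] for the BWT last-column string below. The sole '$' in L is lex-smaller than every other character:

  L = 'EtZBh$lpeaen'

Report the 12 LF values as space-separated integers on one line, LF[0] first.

Char counts: '$':1, 'B':1, 'E':1, 'Z':1, 'a':1, 'e':2, 'h':1, 'l':1, 'n':1, 'p':1, 't':1
C (first-col start): C('$')=0, C('B')=1, C('E')=2, C('Z')=3, C('a')=4, C('e')=5, C('h')=7, C('l')=8, C('n')=9, C('p')=10, C('t')=11
L[0]='E': occ=0, LF[0]=C('E')+0=2+0=2
L[1]='t': occ=0, LF[1]=C('t')+0=11+0=11
L[2]='Z': occ=0, LF[2]=C('Z')+0=3+0=3
L[3]='B': occ=0, LF[3]=C('B')+0=1+0=1
L[4]='h': occ=0, LF[4]=C('h')+0=7+0=7
L[5]='$': occ=0, LF[5]=C('$')+0=0+0=0
L[6]='l': occ=0, LF[6]=C('l')+0=8+0=8
L[7]='p': occ=0, LF[7]=C('p')+0=10+0=10
L[8]='e': occ=0, LF[8]=C('e')+0=5+0=5
L[9]='a': occ=0, LF[9]=C('a')+0=4+0=4
L[10]='e': occ=1, LF[10]=C('e')+1=5+1=6
L[11]='n': occ=0, LF[11]=C('n')+0=9+0=9

Answer: 2 11 3 1 7 0 8 10 5 4 6 9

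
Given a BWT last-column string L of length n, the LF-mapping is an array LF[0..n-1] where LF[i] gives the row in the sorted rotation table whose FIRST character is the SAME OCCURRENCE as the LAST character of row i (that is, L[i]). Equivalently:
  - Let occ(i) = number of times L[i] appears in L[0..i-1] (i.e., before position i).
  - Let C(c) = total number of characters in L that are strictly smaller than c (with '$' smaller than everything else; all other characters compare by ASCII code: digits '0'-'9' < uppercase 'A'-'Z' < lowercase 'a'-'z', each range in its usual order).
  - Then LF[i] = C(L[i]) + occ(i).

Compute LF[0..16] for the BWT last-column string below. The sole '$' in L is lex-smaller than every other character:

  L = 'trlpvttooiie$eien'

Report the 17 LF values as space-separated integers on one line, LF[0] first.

Char counts: '$':1, 'e':3, 'i':3, 'l':1, 'n':1, 'o':2, 'p':1, 'r':1, 't':3, 'v':1
C (first-col start): C('$')=0, C('e')=1, C('i')=4, C('l')=7, C('n')=8, C('o')=9, C('p')=11, C('r')=12, C('t')=13, C('v')=16
L[0]='t': occ=0, LF[0]=C('t')+0=13+0=13
L[1]='r': occ=0, LF[1]=C('r')+0=12+0=12
L[2]='l': occ=0, LF[2]=C('l')+0=7+0=7
L[3]='p': occ=0, LF[3]=C('p')+0=11+0=11
L[4]='v': occ=0, LF[4]=C('v')+0=16+0=16
L[5]='t': occ=1, LF[5]=C('t')+1=13+1=14
L[6]='t': occ=2, LF[6]=C('t')+2=13+2=15
L[7]='o': occ=0, LF[7]=C('o')+0=9+0=9
L[8]='o': occ=1, LF[8]=C('o')+1=9+1=10
L[9]='i': occ=0, LF[9]=C('i')+0=4+0=4
L[10]='i': occ=1, LF[10]=C('i')+1=4+1=5
L[11]='e': occ=0, LF[11]=C('e')+0=1+0=1
L[12]='$': occ=0, LF[12]=C('$')+0=0+0=0
L[13]='e': occ=1, LF[13]=C('e')+1=1+1=2
L[14]='i': occ=2, LF[14]=C('i')+2=4+2=6
L[15]='e': occ=2, LF[15]=C('e')+2=1+2=3
L[16]='n': occ=0, LF[16]=C('n')+0=8+0=8

Answer: 13 12 7 11 16 14 15 9 10 4 5 1 0 2 6 3 8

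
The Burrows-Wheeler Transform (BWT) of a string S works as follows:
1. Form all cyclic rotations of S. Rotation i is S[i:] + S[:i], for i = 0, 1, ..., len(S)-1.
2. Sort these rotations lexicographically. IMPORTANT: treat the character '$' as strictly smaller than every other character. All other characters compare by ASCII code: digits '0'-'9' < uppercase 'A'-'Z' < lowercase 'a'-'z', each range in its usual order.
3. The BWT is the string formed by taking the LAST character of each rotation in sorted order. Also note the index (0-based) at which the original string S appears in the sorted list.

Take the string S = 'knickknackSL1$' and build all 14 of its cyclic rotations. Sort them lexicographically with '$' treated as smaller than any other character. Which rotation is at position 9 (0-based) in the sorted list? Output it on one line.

All 14 rotations (rotation i = S[i:]+S[:i]):
  rot[0] = knickknackSL1$
  rot[1] = nickknackSL1$k
  rot[2] = ickknackSL1$kn
  rot[3] = ckknackSL1$kni
  rot[4] = kknackSL1$knic
  rot[5] = knackSL1$knick
  rot[6] = nackSL1$knickk
  rot[7] = ackSL1$knickkn
  rot[8] = ckSL1$knickkna
  rot[9] = kSL1$knickknac
  rot[10] = SL1$knickknack
  rot[11] = L1$knickknackS
  rot[12] = 1$knickknackSL
  rot[13] = $knickknackSL1
Sorted (with $ < everything):
  sorted[0] = $knickknackSL1
  sorted[1] = 1$knickknackSL
  sorted[2] = L1$knickknackS
  sorted[3] = SL1$knickknack
  sorted[4] = ackSL1$knickkn
  sorted[5] = ckSL1$knickkna
  sorted[6] = ckknackSL1$kni
  sorted[7] = ickknackSL1$kn
  sorted[8] = kSL1$knickknac
  sorted[9] = kknackSL1$knic
  sorted[10] = knackSL1$knick
  sorted[11] = knickknackSL1$
  sorted[12] = nackSL1$knickk
  sorted[13] = nickknackSL1$k
sorted[9] = kknackSL1$knic

Answer: kknackSL1$knic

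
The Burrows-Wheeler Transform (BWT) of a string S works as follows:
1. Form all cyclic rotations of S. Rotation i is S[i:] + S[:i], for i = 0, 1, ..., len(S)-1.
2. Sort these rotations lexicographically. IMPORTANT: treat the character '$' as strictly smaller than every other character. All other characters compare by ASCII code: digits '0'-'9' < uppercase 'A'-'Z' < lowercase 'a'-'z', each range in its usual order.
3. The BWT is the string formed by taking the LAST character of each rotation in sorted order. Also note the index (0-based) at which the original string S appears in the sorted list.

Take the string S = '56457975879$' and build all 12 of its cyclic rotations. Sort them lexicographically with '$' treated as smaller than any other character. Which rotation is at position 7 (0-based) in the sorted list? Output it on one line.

All 12 rotations (rotation i = S[i:]+S[:i]):
  rot[0] = 56457975879$
  rot[1] = 6457975879$5
  rot[2] = 457975879$56
  rot[3] = 57975879$564
  rot[4] = 7975879$5645
  rot[5] = 975879$56457
  rot[6] = 75879$564579
  rot[7] = 5879$5645797
  rot[8] = 879$56457975
  rot[9] = 79$564579758
  rot[10] = 9$5645797587
  rot[11] = $56457975879
Sorted (with $ < everything):
  sorted[0] = $56457975879
  sorted[1] = 457975879$56
  sorted[2] = 56457975879$
  sorted[3] = 57975879$564
  sorted[4] = 5879$5645797
  sorted[5] = 6457975879$5
  sorted[6] = 75879$564579
  sorted[7] = 79$564579758
  sorted[8] = 7975879$5645
  sorted[9] = 879$56457975
  sorted[10] = 9$5645797587
  sorted[11] = 975879$56457
sorted[7] = 79$564579758

Answer: 79$564579758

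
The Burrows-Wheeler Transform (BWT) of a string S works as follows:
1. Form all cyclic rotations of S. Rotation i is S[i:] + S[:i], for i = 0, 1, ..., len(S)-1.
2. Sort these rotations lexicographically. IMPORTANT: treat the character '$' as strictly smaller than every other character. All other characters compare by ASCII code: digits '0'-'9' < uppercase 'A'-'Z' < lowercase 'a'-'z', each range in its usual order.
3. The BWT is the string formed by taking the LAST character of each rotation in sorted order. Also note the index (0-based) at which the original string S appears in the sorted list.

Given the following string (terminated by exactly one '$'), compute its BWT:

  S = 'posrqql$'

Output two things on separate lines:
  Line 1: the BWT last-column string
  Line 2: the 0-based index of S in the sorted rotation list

All 8 rotations (rotation i = S[i:]+S[:i]):
  rot[0] = posrqql$
  rot[1] = osrqql$p
  rot[2] = srqql$po
  rot[3] = rqql$pos
  rot[4] = qql$posr
  rot[5] = ql$posrq
  rot[6] = l$posrqq
  rot[7] = $posrqql
Sorted (with $ < everything):
  sorted[0] = $posrqql  (last char: 'l')
  sorted[1] = l$posrqq  (last char: 'q')
  sorted[2] = osrqql$p  (last char: 'p')
  sorted[3] = posrqql$  (last char: '$')
  sorted[4] = ql$posrq  (last char: 'q')
  sorted[5] = qql$posr  (last char: 'r')
  sorted[6] = rqql$pos  (last char: 's')
  sorted[7] = srqql$po  (last char: 'o')
Last column: lqp$qrso
Original string S is at sorted index 3

Answer: lqp$qrso
3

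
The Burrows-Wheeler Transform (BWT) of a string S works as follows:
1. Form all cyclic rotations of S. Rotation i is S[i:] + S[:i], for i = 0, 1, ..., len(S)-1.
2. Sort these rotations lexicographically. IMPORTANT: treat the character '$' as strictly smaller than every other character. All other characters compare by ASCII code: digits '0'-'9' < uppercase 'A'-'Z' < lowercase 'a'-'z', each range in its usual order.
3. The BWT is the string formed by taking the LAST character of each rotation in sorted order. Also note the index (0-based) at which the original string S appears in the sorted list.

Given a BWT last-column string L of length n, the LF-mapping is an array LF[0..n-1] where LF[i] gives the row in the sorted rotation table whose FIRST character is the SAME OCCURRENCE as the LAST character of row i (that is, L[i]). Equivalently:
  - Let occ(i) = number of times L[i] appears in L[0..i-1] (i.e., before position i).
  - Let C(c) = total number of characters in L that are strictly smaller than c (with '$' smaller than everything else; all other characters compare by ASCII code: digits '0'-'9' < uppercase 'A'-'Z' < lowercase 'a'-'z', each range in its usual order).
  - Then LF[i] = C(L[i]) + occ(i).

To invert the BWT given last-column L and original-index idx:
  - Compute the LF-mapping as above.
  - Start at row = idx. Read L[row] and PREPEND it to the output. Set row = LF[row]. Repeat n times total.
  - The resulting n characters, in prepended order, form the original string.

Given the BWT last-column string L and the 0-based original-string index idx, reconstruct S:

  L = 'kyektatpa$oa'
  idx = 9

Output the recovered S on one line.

LF mapping: 5 11 4 6 9 1 10 8 2 0 7 3
Walk LF starting at row 9, prepending L[row]:
  step 1: row=9, L[9]='$', prepend. Next row=LF[9]=0
  step 2: row=0, L[0]='k', prepend. Next row=LF[0]=5
  step 3: row=5, L[5]='a', prepend. Next row=LF[5]=1
  step 4: row=1, L[1]='y', prepend. Next row=LF[1]=11
  step 5: row=11, L[11]='a', prepend. Next row=LF[11]=3
  step 6: row=3, L[3]='k', prepend. Next row=LF[3]=6
  step 7: row=6, L[6]='t', prepend. Next row=LF[6]=10
  step 8: row=10, L[10]='o', prepend. Next row=LF[10]=7
  step 9: row=7, L[7]='p', prepend. Next row=LF[7]=8
  step 10: row=8, L[8]='a', prepend. Next row=LF[8]=2
  step 11: row=2, L[2]='e', prepend. Next row=LF[2]=4
  step 12: row=4, L[4]='t', prepend. Next row=LF[4]=9
Reversed output: teapotkayak$

Answer: teapotkayak$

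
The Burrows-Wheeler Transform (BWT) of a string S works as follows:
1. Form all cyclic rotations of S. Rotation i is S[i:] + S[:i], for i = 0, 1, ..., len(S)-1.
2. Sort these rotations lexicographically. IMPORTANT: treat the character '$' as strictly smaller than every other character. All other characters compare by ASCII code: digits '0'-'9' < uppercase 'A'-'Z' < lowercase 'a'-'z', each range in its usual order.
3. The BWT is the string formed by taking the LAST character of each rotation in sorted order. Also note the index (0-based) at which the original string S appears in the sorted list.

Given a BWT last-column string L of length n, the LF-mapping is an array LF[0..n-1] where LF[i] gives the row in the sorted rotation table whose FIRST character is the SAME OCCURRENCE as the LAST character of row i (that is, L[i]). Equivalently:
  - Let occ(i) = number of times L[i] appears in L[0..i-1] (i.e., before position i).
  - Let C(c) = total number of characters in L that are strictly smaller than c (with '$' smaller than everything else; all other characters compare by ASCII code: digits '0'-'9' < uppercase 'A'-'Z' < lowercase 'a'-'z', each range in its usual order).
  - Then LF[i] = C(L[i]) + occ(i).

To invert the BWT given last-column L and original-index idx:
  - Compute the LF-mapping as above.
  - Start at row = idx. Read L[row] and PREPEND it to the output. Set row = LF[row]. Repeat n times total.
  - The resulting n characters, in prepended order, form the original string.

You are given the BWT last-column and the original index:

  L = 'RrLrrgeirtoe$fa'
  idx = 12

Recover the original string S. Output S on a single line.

Answer: refrigeratorLR$

Derivation:
LF mapping: 2 10 1 11 12 7 4 8 13 14 9 5 0 6 3
Walk LF starting at row 12, prepending L[row]:
  step 1: row=12, L[12]='$', prepend. Next row=LF[12]=0
  step 2: row=0, L[0]='R', prepend. Next row=LF[0]=2
  step 3: row=2, L[2]='L', prepend. Next row=LF[2]=1
  step 4: row=1, L[1]='r', prepend. Next row=LF[1]=10
  step 5: row=10, L[10]='o', prepend. Next row=LF[10]=9
  step 6: row=9, L[9]='t', prepend. Next row=LF[9]=14
  step 7: row=14, L[14]='a', prepend. Next row=LF[14]=3
  step 8: row=3, L[3]='r', prepend. Next row=LF[3]=11
  step 9: row=11, L[11]='e', prepend. Next row=LF[11]=5
  step 10: row=5, L[5]='g', prepend. Next row=LF[5]=7
  step 11: row=7, L[7]='i', prepend. Next row=LF[7]=8
  step 12: row=8, L[8]='r', prepend. Next row=LF[8]=13
  step 13: row=13, L[13]='f', prepend. Next row=LF[13]=6
  step 14: row=6, L[6]='e', prepend. Next row=LF[6]=4
  step 15: row=4, L[4]='r', prepend. Next row=LF[4]=12
Reversed output: refrigeratorLR$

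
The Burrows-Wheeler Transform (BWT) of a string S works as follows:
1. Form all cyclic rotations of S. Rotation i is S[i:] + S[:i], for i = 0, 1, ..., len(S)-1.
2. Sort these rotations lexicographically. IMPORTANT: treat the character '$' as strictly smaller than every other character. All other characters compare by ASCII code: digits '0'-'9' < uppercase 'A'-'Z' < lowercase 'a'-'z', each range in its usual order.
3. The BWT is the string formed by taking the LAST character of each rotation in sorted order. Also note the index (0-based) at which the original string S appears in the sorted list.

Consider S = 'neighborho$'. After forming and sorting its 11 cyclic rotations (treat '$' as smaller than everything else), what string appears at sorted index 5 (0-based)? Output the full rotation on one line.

Answer: ho$neighbor

Derivation:
All 11 rotations (rotation i = S[i:]+S[:i]):
  rot[0] = neighborho$
  rot[1] = eighborho$n
  rot[2] = ighborho$ne
  rot[3] = ghborho$nei
  rot[4] = hborho$neig
  rot[5] = borho$neigh
  rot[6] = orho$neighb
  rot[7] = rho$neighbo
  rot[8] = ho$neighbor
  rot[9] = o$neighborh
  rot[10] = $neighborho
Sorted (with $ < everything):
  sorted[0] = $neighborho
  sorted[1] = borho$neigh
  sorted[2] = eighborho$n
  sorted[3] = ghborho$nei
  sorted[4] = hborho$neig
  sorted[5] = ho$neighbor
  sorted[6] = ighborho$ne
  sorted[7] = neighborho$
  sorted[8] = o$neighborh
  sorted[9] = orho$neighb
  sorted[10] = rho$neighbo
sorted[5] = ho$neighbor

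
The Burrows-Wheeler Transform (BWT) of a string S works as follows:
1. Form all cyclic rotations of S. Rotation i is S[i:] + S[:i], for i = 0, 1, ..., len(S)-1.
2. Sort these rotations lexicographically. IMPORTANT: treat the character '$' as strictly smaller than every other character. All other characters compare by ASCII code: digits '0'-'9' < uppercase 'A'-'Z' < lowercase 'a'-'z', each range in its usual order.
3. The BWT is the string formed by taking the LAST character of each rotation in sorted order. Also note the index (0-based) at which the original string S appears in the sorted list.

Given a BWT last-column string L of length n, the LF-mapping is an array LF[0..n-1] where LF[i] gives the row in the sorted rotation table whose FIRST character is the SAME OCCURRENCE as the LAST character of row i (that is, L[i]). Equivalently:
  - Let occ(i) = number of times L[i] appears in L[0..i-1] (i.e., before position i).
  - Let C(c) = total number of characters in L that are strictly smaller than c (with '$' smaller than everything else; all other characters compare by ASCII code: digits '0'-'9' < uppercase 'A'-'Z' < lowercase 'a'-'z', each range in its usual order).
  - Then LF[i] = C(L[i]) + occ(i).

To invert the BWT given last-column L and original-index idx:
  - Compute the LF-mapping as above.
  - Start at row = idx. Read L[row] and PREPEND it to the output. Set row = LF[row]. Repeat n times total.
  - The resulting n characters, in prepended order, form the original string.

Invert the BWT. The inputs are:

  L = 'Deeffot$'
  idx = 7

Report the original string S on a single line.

Answer: toffeeD$

Derivation:
LF mapping: 1 2 3 4 5 6 7 0
Walk LF starting at row 7, prepending L[row]:
  step 1: row=7, L[7]='$', prepend. Next row=LF[7]=0
  step 2: row=0, L[0]='D', prepend. Next row=LF[0]=1
  step 3: row=1, L[1]='e', prepend. Next row=LF[1]=2
  step 4: row=2, L[2]='e', prepend. Next row=LF[2]=3
  step 5: row=3, L[3]='f', prepend. Next row=LF[3]=4
  step 6: row=4, L[4]='f', prepend. Next row=LF[4]=5
  step 7: row=5, L[5]='o', prepend. Next row=LF[5]=6
  step 8: row=6, L[6]='t', prepend. Next row=LF[6]=7
Reversed output: toffeeD$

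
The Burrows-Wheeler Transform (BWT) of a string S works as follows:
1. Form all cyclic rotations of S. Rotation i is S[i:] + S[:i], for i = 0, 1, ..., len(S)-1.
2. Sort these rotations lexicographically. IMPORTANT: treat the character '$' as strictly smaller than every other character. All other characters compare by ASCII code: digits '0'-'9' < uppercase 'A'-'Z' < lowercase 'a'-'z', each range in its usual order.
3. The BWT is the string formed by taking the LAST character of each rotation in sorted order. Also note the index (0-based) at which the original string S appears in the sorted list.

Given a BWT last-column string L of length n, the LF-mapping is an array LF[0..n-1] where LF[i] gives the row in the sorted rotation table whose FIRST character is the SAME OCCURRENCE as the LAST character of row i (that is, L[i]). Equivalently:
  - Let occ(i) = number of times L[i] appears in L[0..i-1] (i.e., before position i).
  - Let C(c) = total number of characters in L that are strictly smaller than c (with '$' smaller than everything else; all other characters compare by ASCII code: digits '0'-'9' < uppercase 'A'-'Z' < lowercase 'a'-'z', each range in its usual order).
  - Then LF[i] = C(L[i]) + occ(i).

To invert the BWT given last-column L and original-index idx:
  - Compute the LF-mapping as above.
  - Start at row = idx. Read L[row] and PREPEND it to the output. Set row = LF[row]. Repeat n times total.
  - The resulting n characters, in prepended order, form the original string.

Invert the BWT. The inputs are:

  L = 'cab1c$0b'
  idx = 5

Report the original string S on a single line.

Answer: bcb1a0c$

Derivation:
LF mapping: 6 3 4 2 7 0 1 5
Walk LF starting at row 5, prepending L[row]:
  step 1: row=5, L[5]='$', prepend. Next row=LF[5]=0
  step 2: row=0, L[0]='c', prepend. Next row=LF[0]=6
  step 3: row=6, L[6]='0', prepend. Next row=LF[6]=1
  step 4: row=1, L[1]='a', prepend. Next row=LF[1]=3
  step 5: row=3, L[3]='1', prepend. Next row=LF[3]=2
  step 6: row=2, L[2]='b', prepend. Next row=LF[2]=4
  step 7: row=4, L[4]='c', prepend. Next row=LF[4]=7
  step 8: row=7, L[7]='b', prepend. Next row=LF[7]=5
Reversed output: bcb1a0c$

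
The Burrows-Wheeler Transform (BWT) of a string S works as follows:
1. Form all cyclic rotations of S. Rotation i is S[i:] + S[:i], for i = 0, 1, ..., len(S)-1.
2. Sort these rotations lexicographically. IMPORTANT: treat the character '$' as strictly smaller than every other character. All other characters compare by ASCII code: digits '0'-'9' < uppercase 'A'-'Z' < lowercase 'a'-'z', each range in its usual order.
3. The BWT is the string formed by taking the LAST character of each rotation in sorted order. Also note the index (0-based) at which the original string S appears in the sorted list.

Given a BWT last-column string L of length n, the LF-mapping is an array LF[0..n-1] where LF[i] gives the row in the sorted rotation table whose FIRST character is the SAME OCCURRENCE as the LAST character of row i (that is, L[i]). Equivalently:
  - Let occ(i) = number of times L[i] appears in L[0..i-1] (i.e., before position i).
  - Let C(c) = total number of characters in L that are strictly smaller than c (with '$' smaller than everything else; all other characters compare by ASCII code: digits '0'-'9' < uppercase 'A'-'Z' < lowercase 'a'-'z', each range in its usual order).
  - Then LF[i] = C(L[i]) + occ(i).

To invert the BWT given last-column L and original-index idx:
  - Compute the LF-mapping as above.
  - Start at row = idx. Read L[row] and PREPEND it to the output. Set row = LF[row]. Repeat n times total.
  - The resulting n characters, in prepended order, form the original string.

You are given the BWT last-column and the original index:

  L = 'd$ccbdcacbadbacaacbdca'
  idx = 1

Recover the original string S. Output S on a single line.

LF mapping: 18 0 11 12 7 19 13 1 14 8 2 20 9 3 15 4 5 16 10 21 17 6
Walk LF starting at row 1, prepending L[row]:
  step 1: row=1, L[1]='$', prepend. Next row=LF[1]=0
  step 2: row=0, L[0]='d', prepend. Next row=LF[0]=18
  step 3: row=18, L[18]='b', prepend. Next row=LF[18]=10
  step 4: row=10, L[10]='a', prepend. Next row=LF[10]=2
  step 5: row=2, L[2]='c', prepend. Next row=LF[2]=11
  step 6: row=11, L[11]='d', prepend. Next row=LF[11]=20
  step 7: row=20, L[20]='c', prepend. Next row=LF[20]=17
  step 8: row=17, L[17]='c', prepend. Next row=LF[17]=16
  step 9: row=16, L[16]='a', prepend. Next row=LF[16]=5
  step 10: row=5, L[5]='d', prepend. Next row=LF[5]=19
  step 11: row=19, L[19]='d', prepend. Next row=LF[19]=21
  step 12: row=21, L[21]='a', prepend. Next row=LF[21]=6
  step 13: row=6, L[6]='c', prepend. Next row=LF[6]=13
  step 14: row=13, L[13]='a', prepend. Next row=LF[13]=3
  step 15: row=3, L[3]='c', prepend. Next row=LF[3]=12
  step 16: row=12, L[12]='b', prepend. Next row=LF[12]=9
  step 17: row=9, L[9]='b', prepend. Next row=LF[9]=8
  step 18: row=8, L[8]='c', prepend. Next row=LF[8]=14
  step 19: row=14, L[14]='c', prepend. Next row=LF[14]=15
  step 20: row=15, L[15]='a', prepend. Next row=LF[15]=4
  step 21: row=4, L[4]='b', prepend. Next row=LF[4]=7
  step 22: row=7, L[7]='a', prepend. Next row=LF[7]=1
Reversed output: abaccbbcacaddaccdcabd$

Answer: abaccbbcacaddaccdcabd$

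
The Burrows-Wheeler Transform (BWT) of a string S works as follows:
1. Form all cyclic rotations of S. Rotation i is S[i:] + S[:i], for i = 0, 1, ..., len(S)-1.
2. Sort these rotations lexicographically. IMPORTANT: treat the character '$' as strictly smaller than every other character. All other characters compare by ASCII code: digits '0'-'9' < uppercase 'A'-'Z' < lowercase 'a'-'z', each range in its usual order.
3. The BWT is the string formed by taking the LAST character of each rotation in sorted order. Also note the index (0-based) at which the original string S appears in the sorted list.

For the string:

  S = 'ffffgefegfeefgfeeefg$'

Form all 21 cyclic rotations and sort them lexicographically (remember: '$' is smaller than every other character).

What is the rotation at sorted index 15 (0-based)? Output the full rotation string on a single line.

All 21 rotations (rotation i = S[i:]+S[:i]):
  rot[0] = ffffgefegfeefgfeeefg$
  rot[1] = fffgefegfeefgfeeefg$f
  rot[2] = ffgefegfeefgfeeefg$ff
  rot[3] = fgefegfeefgfeeefg$fff
  rot[4] = gefegfeefgfeeefg$ffff
  rot[5] = efegfeefgfeeefg$ffffg
  rot[6] = fegfeefgfeeefg$ffffge
  rot[7] = egfeefgfeeefg$ffffgef
  rot[8] = gfeefgfeeefg$ffffgefe
  rot[9] = feefgfeeefg$ffffgefeg
  rot[10] = eefgfeeefg$ffffgefegf
  rot[11] = efgfeeefg$ffffgefegfe
  rot[12] = fgfeeefg$ffffgefegfee
  rot[13] = gfeeefg$ffffgefegfeef
  rot[14] = feeefg$ffffgefegfeefg
  rot[15] = eeefg$ffffgefegfeefgf
  rot[16] = eefg$ffffgefegfeefgfe
  rot[17] = efg$ffffgefegfeefgfee
  rot[18] = fg$ffffgefegfeefgfeee
  rot[19] = g$ffffgefegfeefgfeeef
  rot[20] = $ffffgefegfeefgfeeefg
Sorted (with $ < everything):
  sorted[0] = $ffffgefegfeefgfeeefg
  sorted[1] = eeefg$ffffgefegfeefgf
  sorted[2] = eefg$ffffgefegfeefgfe
  sorted[3] = eefgfeeefg$ffffgefegf
  sorted[4] = efegfeefgfeeefg$ffffg
  sorted[5] = efg$ffffgefegfeefgfee
  sorted[6] = efgfeeefg$ffffgefegfe
  sorted[7] = egfeefgfeeefg$ffffgef
  sorted[8] = feeefg$ffffgefegfeefg
  sorted[9] = feefgfeeefg$ffffgefeg
  sorted[10] = fegfeefgfeeefg$ffffge
  sorted[11] = ffffgefegfeefgfeeefg$
  sorted[12] = fffgefegfeefgfeeefg$f
  sorted[13] = ffgefegfeefgfeeefg$ff
  sorted[14] = fg$ffffgefegfeefgfeee
  sorted[15] = fgefegfeefgfeeefg$fff
  sorted[16] = fgfeeefg$ffffgefegfee
  sorted[17] = g$ffffgefegfeefgfeeef
  sorted[18] = gefegfeefgfeeefg$ffff
  sorted[19] = gfeeefg$ffffgefegfeef
  sorted[20] = gfeefgfeeefg$ffffgefe
sorted[15] = fgefegfeefgfeeefg$fff

Answer: fgefegfeefgfeeefg$fff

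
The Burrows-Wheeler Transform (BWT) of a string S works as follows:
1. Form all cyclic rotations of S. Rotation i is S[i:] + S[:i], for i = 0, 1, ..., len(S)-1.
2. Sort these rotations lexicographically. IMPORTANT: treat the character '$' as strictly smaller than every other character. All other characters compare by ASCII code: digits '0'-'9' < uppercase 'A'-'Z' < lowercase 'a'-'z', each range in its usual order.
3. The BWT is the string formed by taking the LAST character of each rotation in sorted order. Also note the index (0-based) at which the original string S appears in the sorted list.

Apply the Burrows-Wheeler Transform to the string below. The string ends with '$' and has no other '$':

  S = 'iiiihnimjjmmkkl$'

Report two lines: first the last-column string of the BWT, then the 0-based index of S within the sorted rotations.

All 16 rotations (rotation i = S[i:]+S[:i]):
  rot[0] = iiiihnimjjmmkkl$
  rot[1] = iiihnimjjmmkkl$i
  rot[2] = iihnimjjmmkkl$ii
  rot[3] = ihnimjjmmkkl$iii
  rot[4] = hnimjjmmkkl$iiii
  rot[5] = nimjjmmkkl$iiiih
  rot[6] = imjjmmkkl$iiiihn
  rot[7] = mjjmmkkl$iiiihni
  rot[8] = jjmmkkl$iiiihnim
  rot[9] = jmmkkl$iiiihnimj
  rot[10] = mmkkl$iiiihnimjj
  rot[11] = mkkl$iiiihnimjjm
  rot[12] = kkl$iiiihnimjjmm
  rot[13] = kl$iiiihnimjjmmk
  rot[14] = l$iiiihnimjjmmkk
  rot[15] = $iiiihnimjjmmkkl
Sorted (with $ < everything):
  sorted[0] = $iiiihnimjjmmkkl  (last char: 'l')
  sorted[1] = hnimjjmmkkl$iiii  (last char: 'i')
  sorted[2] = ihnimjjmmkkl$iii  (last char: 'i')
  sorted[3] = iihnimjjmmkkl$ii  (last char: 'i')
  sorted[4] = iiihnimjjmmkkl$i  (last char: 'i')
  sorted[5] = iiiihnimjjmmkkl$  (last char: '$')
  sorted[6] = imjjmmkkl$iiiihn  (last char: 'n')
  sorted[7] = jjmmkkl$iiiihnim  (last char: 'm')
  sorted[8] = jmmkkl$iiiihnimj  (last char: 'j')
  sorted[9] = kkl$iiiihnimjjmm  (last char: 'm')
  sorted[10] = kl$iiiihnimjjmmk  (last char: 'k')
  sorted[11] = l$iiiihnimjjmmkk  (last char: 'k')
  sorted[12] = mjjmmkkl$iiiihni  (last char: 'i')
  sorted[13] = mkkl$iiiihnimjjm  (last char: 'm')
  sorted[14] = mmkkl$iiiihnimjj  (last char: 'j')
  sorted[15] = nimjjmmkkl$iiiih  (last char: 'h')
Last column: liiii$nmjmkkimjh
Original string S is at sorted index 5

Answer: liiii$nmjmkkimjh
5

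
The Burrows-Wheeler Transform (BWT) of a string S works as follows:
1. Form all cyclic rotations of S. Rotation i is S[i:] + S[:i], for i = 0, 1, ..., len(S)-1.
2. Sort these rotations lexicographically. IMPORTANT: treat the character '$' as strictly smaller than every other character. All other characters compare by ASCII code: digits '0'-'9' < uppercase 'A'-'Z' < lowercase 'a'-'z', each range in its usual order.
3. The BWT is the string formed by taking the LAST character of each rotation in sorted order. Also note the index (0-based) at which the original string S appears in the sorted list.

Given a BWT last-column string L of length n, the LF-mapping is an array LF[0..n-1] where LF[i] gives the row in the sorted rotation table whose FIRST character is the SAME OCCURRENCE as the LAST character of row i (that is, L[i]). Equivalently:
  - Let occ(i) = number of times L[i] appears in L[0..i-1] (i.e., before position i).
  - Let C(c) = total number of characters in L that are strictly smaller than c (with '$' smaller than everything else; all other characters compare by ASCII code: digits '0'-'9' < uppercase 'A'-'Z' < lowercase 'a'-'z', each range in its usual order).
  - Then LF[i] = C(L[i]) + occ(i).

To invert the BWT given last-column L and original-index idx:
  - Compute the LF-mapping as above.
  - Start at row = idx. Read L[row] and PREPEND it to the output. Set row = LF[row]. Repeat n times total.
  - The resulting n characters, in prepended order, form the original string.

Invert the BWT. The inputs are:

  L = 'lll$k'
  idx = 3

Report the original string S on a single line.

Answer: lkll$

Derivation:
LF mapping: 2 3 4 0 1
Walk LF starting at row 3, prepending L[row]:
  step 1: row=3, L[3]='$', prepend. Next row=LF[3]=0
  step 2: row=0, L[0]='l', prepend. Next row=LF[0]=2
  step 3: row=2, L[2]='l', prepend. Next row=LF[2]=4
  step 4: row=4, L[4]='k', prepend. Next row=LF[4]=1
  step 5: row=1, L[1]='l', prepend. Next row=LF[1]=3
Reversed output: lkll$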